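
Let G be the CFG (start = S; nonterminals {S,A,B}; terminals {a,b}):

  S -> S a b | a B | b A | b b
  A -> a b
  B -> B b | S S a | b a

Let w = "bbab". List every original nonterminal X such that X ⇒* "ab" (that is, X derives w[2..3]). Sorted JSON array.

CNF form of G:
  S -> S X3 | T0 B | T1 A | T1 T1
  A -> T0 T1
  B -> B T1 | S X2 | T1 T0
  T0 -> a
  T1 -> b
  X2 -> S T0
  X3 -> T0 T1

CYK table (by increasing span), restricted to cells inside w[2..3]:
  cell(2,2) a: {T0}  orig:{}
  cell(3,3) b: {T1}  orig:{}
  cell(2,3) ab: {A,X3}  orig:{A}

Original NTs in T[2,3] deriving "ab": ["A"]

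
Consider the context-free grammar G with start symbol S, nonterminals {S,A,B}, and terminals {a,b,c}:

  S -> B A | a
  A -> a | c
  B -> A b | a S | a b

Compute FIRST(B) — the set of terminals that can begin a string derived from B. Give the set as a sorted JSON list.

FIRST iteration:
round 1:
  A via A→a: +{a}
  A via A→c: +{c}
  B via B→A b: +{a,c}
  S via S→B A: +{a,c}
  FIRST[S]={a,c}  FIRST[A]={a,c}  FIRST[B]={a,c}
round 2: (stable)
  FIRST[S]={a,c}  FIRST[A]={a,c}  FIRST[B]={a,c}

FIRST(B) = ["a", "c"]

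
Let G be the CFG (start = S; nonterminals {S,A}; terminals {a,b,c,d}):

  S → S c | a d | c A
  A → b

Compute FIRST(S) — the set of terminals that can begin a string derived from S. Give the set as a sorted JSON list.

Compute FIRST by fixpoint:
[1]
  A via A→b: +{b}
  S via S→a d: +{a}
  S via S→c A: +{c}
  S: {a,c}  A: {b}
[2] (no change)
  S: {a,c}  A: {b}

FIRST(S) = ["a", "c"]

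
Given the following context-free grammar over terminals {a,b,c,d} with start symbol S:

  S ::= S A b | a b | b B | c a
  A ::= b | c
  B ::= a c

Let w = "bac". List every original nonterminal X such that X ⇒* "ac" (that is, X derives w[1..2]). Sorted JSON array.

Convert to CNF:
  S -> S X3 | T0 T2 | T1 T0 | T2 B
  A -> b | c
  B -> T0 T1
  T0 -> a
  T1 -> c
  T2 -> b
  X3 -> A T2

CYK fill — only the sub-triangle for w[1..2]:
  cell(1,1) a: {T0}  orig:{}
  cell(2,2) c: {A,T1}  orig:{A}
  cell(1,2) ac: {B}

Original NTs in T[1,2] deriving "ac": ["B"]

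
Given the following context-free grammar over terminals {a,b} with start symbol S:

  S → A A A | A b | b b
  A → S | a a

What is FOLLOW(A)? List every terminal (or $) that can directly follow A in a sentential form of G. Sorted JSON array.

Compute FIRST by fixpoint:
pass 1:
  A via A→a a: +{a}
  S via S→A A A: +{a}
  S via S→b b: +{b}
  FIRST(S)={a,b}  FIRST(A)={a}
pass 2:
  A via A→S: +{b}
  FIRST(S)={a,b}  FIRST(A)={a,b}
pass 3: (no change)
  FIRST(S)={a,b}  FIRST(A)={a,b}

FOLLOW iteration:
FOLLOW(S) := {$}
[1]
  S→A A A: FOLLOW(A) ⊇ FIRST(A) = {a,b}; new: +{a,b}
  S→A A A: FOLLOW(A) ⊇ FOLLOW(S) ⊇ {$}; new: +{$}
  FOLLOW[S]={$}  FOLLOW[A]={$,a,b}
[2]
  A→S: FOLLOW(S) ⊇ FOLLOW(A) ⊇ {$,a,b}; new: +{a,b}
  FOLLOW[S]={$,a,b}  FOLLOW[A]={$,a,b}
[3] (stable)
  FOLLOW[S]={$,a,b}  FOLLOW[A]={$,a,b}

FOLLOW(A) = ["$", "a", "b"]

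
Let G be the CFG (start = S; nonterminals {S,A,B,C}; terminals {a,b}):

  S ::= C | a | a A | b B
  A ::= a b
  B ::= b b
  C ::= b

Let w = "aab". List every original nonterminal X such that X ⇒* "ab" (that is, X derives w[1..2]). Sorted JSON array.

Convert to CNF:
  S -> T0 A | T1 B | a | b
  A -> T0 T1
  B -> T1 T1
  C -> b
  T0 -> a
  T1 -> b

Fill CYK table bottom-up (cells [i..j] with 1 ≤ i ≤ j ≤ 2 only):
  T[1,1] 'a' = {S,T0}  orig:{S}
  T[2,2] 'b' = {C,S,T1}  orig:{C,S}
  T[1,2] 'ab' = {A}

Original NTs in T[1,2] deriving "ab": ["A"]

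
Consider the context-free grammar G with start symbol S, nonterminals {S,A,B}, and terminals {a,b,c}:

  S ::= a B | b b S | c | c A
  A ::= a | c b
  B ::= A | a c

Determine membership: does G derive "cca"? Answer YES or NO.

Convert to CNF:
  S -> T0 A | T1 X3 | T2 B | c
  A -> T0 T1 | a
  B -> T0 T1 | T2 T0 | a
  T0 -> c
  T1 -> b
  T2 -> a
  X3 -> T1 S

Fill CYK table bottom-up:
  [0..0]={S,T0}  "c"  orig:{S}
  [1..1]={S,T0}  "c"  orig:{S}
  [2..2]={A,B,T2}  "a"  orig:{A,B}
  [0..1]=∅  "cc"
  [1..2]={S}  "ca"
  [0..2]=∅  "cca"

S ∉ T[0,2] ⇒ NO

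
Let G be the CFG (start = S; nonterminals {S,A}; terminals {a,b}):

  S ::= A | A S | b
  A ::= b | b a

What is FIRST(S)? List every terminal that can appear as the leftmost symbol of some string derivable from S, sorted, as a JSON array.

FIRST iteration:
round 1:
  A via A→b: +{b}
  S via S→A: +{b}
  S: {b}  A: {b}
round 2: — fixpoint
  S: {b}  A: {b}

FIRST(S) = ["b"]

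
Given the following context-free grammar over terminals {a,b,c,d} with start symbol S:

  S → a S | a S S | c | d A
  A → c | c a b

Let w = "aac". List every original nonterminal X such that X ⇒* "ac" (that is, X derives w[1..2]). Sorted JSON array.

Convert to CNF:
  S -> T1 S | T1 X5 | T3 A | c
  A -> T0 X4 | c
  T0 -> c
  T1 -> a
  T2 -> b
  T3 -> d
  X4 -> T1 T2
  X5 -> S S

CYK table (by increasing span), restricted to cells inside w[1..2]:
  T[1,1] 'a' = {T1}  orig:{}
  T[2,2] 'c' = {A,S,T0}  orig:{A,S}
  T[1,2] 'ac' = {S}

Original NTs in T[1,2] deriving "ac": ["S"]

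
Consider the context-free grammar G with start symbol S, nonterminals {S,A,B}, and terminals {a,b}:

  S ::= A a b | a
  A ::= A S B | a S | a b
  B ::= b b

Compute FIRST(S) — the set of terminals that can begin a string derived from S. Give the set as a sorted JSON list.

FIRST iteration:
[1]
  A via A→a S: +{a}
  B via B→b b: +{b}
  S via S→A a b: +{a}
  S: {a}  A: {a}  B: {b}
[2] done
  S: {a}  A: {a}  B: {b}

FIRST(S) = ["a"]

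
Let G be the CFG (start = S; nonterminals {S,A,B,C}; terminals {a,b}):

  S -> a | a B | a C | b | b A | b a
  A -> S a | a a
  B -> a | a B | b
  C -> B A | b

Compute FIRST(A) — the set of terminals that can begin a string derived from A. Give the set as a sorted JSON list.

FIRST iteration:
round 1:
  A via A→a a: +{a}
  B via B→a: +{a}
  B via B→b: +{b}
  C via C→B A: +{a,b}
  S via S→a: +{a}
  S via S→b: +{b}
  FIRST(S)={a,b}  FIRST(A)={a}  FIRST(B)={a,b}  FIRST(C)={a,b}
round 2:
  A via A→S a: +{b}
  FIRST(S)={a,b}  FIRST(A)={a,b}  FIRST(B)={a,b}  FIRST(C)={a,b}
round 3: done
  FIRST(S)={a,b}  FIRST(A)={a,b}  FIRST(B)={a,b}  FIRST(C)={a,b}

FIRST(A) = ["a", "b"]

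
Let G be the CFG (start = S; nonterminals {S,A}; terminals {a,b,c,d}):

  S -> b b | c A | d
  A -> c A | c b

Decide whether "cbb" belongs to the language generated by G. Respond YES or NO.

Convert to CNF:
  S -> T0 A | T1 T1 | d
  A -> T0 A | T0 T1
  T0 -> c
  T1 -> b

Fill CYK table bottom-up:
  T[0,0] 'c' = {T0}  orig:{}
  T[1,1] 'b' = {T1}  orig:{}
  T[2,2] 'b' = {T1}  orig:{}
  T[0,1] 'cb' = {A}
  T[1,2] 'bb' = {S}
  T[0,2] 'cbb' = ∅

S ∉ T[0,2] ⇒ NO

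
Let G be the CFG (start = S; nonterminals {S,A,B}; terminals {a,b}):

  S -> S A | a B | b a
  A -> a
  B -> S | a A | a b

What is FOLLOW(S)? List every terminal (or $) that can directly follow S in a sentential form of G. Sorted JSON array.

Compute FIRST by fixpoint:
iter 1:
  A via A→a: +{a}
  B via B→a A: +{a}
  S via S→a B: +{a}
  S via S→b a: +{b}
  FIRST[S]={a,b}  FIRST[A]={a}  FIRST[B]={a}
iter 2:
  B via B→S: +{b}
  FIRST[S]={a,b}  FIRST[A]={a}  FIRST[B]={a,b}
iter 3: (stable)
  FIRST[S]={a,b}  FIRST[A]={a}  FIRST[B]={a,b}

Compute FOLLOW by fixpoint:
initialize: $ ∈ FOLLOW(S)
pass 1:
  S→S A: FOLLOW(S) ⊇ FIRST(A) = {a}; new: +{a}
  S→S A: FOLLOW(A) ⊇ FOLLOW(S) ⊇ {$,a}; new: +{$,a}
  S→a B: FOLLOW(B) ⊇ FOLLOW(S) ⊇ {$,a}; new: +{$,a}
  FOLLOW[S]={$,a}  FOLLOW[A]={$,a}  FOLLOW[B]={$,a}
pass 2: — fixpoint
  FOLLOW[S]={$,a}  FOLLOW[A]={$,a}  FOLLOW[B]={$,a}

FOLLOW(S) = ["$", "a"]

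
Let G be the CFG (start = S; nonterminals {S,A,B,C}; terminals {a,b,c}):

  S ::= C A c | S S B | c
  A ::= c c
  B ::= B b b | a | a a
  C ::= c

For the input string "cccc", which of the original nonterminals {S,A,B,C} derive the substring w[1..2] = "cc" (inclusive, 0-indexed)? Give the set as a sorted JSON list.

Convert to CNF:
  S -> C X4 | S X5 | c
  A -> T0 T0
  B -> B X3 | T2 T2 | a
  C -> c
  T0 -> c
  T1 -> b
  T2 -> a
  X3 -> T1 T1
  X4 -> A T0
  X5 -> S B

Fill CYK table bottom-up, restricted to cells inside w[1..2]:
  T[1,1] 'c' = {C,S,T0}  orig:{C,S}
  T[2,2] 'c' = {C,S,T0}  orig:{C,S}
  T[1,2] 'cc' = {A}

Original NTs in T[1,2] deriving "cc": ["A"]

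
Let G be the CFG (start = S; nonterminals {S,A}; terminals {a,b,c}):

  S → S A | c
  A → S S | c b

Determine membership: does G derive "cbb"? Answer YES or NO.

CNF form of G:
  S -> S A | c
  A -> S S | T0 T1
  T0 -> c
  T1 -> b

CYK fill:
  cell(0,0) c: {S,T0}  orig:{S}
  cell(1,1) b: {T1}  orig:{}
  cell(2,2) b: {T1}  orig:{}
  cell(0,1) cb: {A}
  cell(1,2) bb: ∅
  cell(0,2) cbb: ∅

S ∉ T[0,2] ⇒ NO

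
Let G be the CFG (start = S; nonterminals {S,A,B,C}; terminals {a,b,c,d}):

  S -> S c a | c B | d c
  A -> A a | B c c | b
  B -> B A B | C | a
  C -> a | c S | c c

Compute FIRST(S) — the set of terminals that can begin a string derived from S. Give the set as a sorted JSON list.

Compute FIRST by fixpoint:
iter 1:
  A via A→b: +{b}
  B via B→a: +{a}
  C via C→a: +{a}
  C via C→c S: +{c}
  S via S→c B: +{c}
  S via S→d c: +{d}
  FIRST(S)={c,d}  FIRST(A)={b}  FIRST(B)={a}  FIRST(C)={a,c}
iter 2:
  A via A→B c c: +{a}
  B via B→C: +{c}
  FIRST(S)={c,d}  FIRST(A)={a,b}  FIRST(B)={a,c}  FIRST(C)={a,c}
iter 3:
  A via A→B c c: +{c}
  FIRST(S)={c,d}  FIRST(A)={a,b,c}  FIRST(B)={a,c}  FIRST(C)={a,c}
iter 4: (no change)
  FIRST(S)={c,d}  FIRST(A)={a,b,c}  FIRST(B)={a,c}  FIRST(C)={a,c}

FIRST(S) = ["c", "d"]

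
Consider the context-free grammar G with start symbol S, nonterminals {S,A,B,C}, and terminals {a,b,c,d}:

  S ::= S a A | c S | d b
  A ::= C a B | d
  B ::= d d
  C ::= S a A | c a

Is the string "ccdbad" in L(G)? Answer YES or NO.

CNF form of G:
  S -> S X6 | T1 T3 | T2 S
  A -> C X4 | d
  B -> T1 T1
  C -> S X5 | T2 T0
  T0 -> a
  T1 -> d
  T2 -> c
  T3 -> b
  X4 -> T0 B
  X5 -> T0 A
  X6 -> T0 A

CYK table (by increasing span):
  cell(0,0) c: {T2}  orig:{}
  cell(1,1) c: {T2}  orig:{}
  cell(2,2) d: {A,T1}  orig:{A}
  cell(3,3) b: {T3}  orig:{}
  cell(4,4) a: {T0}  orig:{}
  cell(5,5) d: {A,T1}  orig:{A}
  cell(0,1) cc: ∅
  cell(1,2) cd: ∅
  cell(2,3) db: {S}
  cell(3,4) ba: ∅
  cell(4,5) ad: {X5,X6}  orig:{}
  cell(0,2) ccd: ∅
  cell(1,3) cdb: {S}
  cell(2,4) dba: ∅
  cell(3,5) bad: ∅
  cell(0,3) ccdb: {S}
  cell(1,4) cdba: ∅
  cell(2,5) dbad: {C,S}
  cell(0,4) ccdba: ∅
  cell(1,5) cdbad: {C,S}
  cell(0,5) ccdbad: {C,S}

S ∈ T[0,5] ⇒ YES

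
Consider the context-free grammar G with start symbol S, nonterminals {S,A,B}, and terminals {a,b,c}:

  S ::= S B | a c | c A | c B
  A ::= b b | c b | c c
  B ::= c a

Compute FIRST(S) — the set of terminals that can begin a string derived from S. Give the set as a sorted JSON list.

FIRST sets, iterate to fixpoint:
iter 1:
  A via A→b b: +{b}
  A via A→c b: +{c}
  B via B→c a: +{c}
  S via S→a c: +{a}
  S via S→c A: +{c}
  S: {a,c}  A: {b,c}  B: {c}
iter 2: (stable)
  S: {a,c}  A: {b,c}  B: {c}

FIRST(S) = ["a", "c"]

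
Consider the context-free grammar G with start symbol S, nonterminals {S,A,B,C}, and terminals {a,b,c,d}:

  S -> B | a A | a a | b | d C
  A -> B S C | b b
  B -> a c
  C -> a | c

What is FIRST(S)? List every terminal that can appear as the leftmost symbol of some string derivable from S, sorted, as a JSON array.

FIRST iteration:
pass 1:
  A via A→b b: +{b}
  B via B→a c: +{a}
  C via C→a: +{a}
  C via C→c: +{c}
  S via S→B: +{a}
  S via S→b: +{b}
  S via S→d C: +{d}
  S: {a,b,d}  A: {b}  B: {a}  C: {a,c}
pass 2:
  A via A→B S C: +{a}
  S: {a,b,d}  A: {a,b}  B: {a}  C: {a,c}
pass 3: (no change)
  S: {a,b,d}  A: {a,b}  B: {a}  C: {a,c}

FIRST(S) = ["a", "b", "d"]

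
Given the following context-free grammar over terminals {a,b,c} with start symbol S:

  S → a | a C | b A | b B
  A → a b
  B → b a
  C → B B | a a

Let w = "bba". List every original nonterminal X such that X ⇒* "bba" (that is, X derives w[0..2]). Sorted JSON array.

Convert to CNF:
  S -> T0 C | T1 A | T1 B | a
  A -> T0 T1
  B -> T1 T0
  C -> B B | T0 T0
  T0 -> a
  T1 -> b

Fill CYK table bottom-up (cells [i..j] with 0 ≤ i ≤ j ≤ 2 only):
  cell(0,0) b: {T1}  orig:{}
  cell(1,1) b: {T1}  orig:{}
  cell(2,2) a: {S,T0}  orig:{S}
  cell(0,1) bb: ∅
  cell(1,2) ba: {B}
  cell(0,2) bba: {S}

Original NTs in T[0,2] deriving "bba": ["S"]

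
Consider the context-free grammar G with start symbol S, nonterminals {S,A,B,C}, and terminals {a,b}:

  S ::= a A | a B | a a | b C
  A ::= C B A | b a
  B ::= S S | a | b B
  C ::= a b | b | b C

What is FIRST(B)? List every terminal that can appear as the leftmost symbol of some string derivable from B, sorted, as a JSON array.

Compute FIRST by fixpoint:
[1]
  A via A→b a: +{b}
  B via B→a: +{a}
  B via B→b B: +{b}
  C via C→a b: +{a}
  C via C→b: +{b}
  S via S→a A: +{a}
  S via S→b C: +{b}
  FIRST[S]={a,b}  FIRST[A]={b}  FIRST[B]={a,b}  FIRST[C]={a,b}
[2]
  A via A→C B A: +{a}
  FIRST[S]={a,b}  FIRST[A]={a,b}  FIRST[B]={a,b}  FIRST[C]={a,b}
[3] (stable)
  FIRST[S]={a,b}  FIRST[A]={a,b}  FIRST[B]={a,b}  FIRST[C]={a,b}

FIRST(B) = ["a", "b"]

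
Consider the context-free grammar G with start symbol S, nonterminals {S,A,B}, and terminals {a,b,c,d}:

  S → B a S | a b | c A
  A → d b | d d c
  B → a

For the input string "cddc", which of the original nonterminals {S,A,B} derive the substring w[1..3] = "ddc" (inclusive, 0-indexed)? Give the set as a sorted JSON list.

CNF form of G:
  S -> B X5 | T2 A | T3 T1
  A -> T0 T1 | T0 X4
  B -> a
  T0 -> d
  T1 -> b
  T2 -> c
  T3 -> a
  X4 -> T0 T2
  X5 -> T3 S

CYK table (by increasing span), restricted to cells inside w[1..3]:
  [1..1]={T0}  "d"  orig:{}
  [2..2]={T0}  "d"  orig:{}
  [3..3]={T2}  "c"  orig:{}
  [1..2]=∅  "dd"
  [2..3]={X4}  "dc"  orig:{}
  [1..3]={A}  "ddc"

Original NTs in T[1,3] deriving "ddc": ["A"]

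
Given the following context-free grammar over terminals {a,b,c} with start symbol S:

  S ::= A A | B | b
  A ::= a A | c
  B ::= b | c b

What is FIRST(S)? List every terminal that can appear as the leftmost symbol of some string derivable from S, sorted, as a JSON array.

FIRST sets, iterate to fixpoint:
iter 1:
  A via A→a A: +{a}
  A via A→c: +{c}
  B via B→b: +{b}
  B via B→c b: +{c}
  S via S→A A: +{a,c}
  S via S→B: +{b}
  S: {a,b,c}  A: {a,c}  B: {b,c}
iter 2: (stable)
  S: {a,b,c}  A: {a,c}  B: {b,c}

FIRST(S) = ["a", "b", "c"]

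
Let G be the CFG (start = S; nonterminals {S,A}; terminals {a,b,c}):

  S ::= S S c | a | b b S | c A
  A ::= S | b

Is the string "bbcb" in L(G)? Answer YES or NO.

CNF form of G:
  S -> S X4 | T0 A | T1 X5 | a
  A -> S X2 | T0 A | T1 X3 | a | b
  T0 -> c
  T1 -> b
  X2 -> S T0
  X3 -> T1 S
  X4 -> S T0
  X5 -> T1 S

Fill CYK table bottom-up:
  [0..0]={A,T1}  "b"  orig:{A}
  [1..1]={A,T1}  "b"  orig:{A}
  [2..2]={T0}  "c"  orig:{}
  [3..3]={A,T1}  "b"  orig:{A}
  [0..1]=∅  "bb"
  [1..2]=∅  "bc"
  [2..3]={A,S}  "cb"
  [0..2]=∅  "bbc"
  [1..3]={X3,X5}  "bcb"  orig:{}
  [0..3]={A,S}  "bbcb"

S ∈ T[0,3] ⇒ YES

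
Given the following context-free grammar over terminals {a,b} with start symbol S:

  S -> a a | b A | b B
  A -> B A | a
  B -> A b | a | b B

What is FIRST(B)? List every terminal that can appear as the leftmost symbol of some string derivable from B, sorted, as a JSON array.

FIRST iteration:
pass 1:
  A via A→a: +{a}
  B via B→A b: +{a}
  B via B→b B: +{b}
  S via S→a a: +{a}
  S via S→b A: +{b}
  FIRST(S)={a,b}  FIRST(A)={a}  FIRST(B)={a,b}
pass 2:
  A via A→B A: +{b}
  FIRST(S)={a,b}  FIRST(A)={a,b}  FIRST(B)={a,b}
pass 3: (stable)
  FIRST(S)={a,b}  FIRST(A)={a,b}  FIRST(B)={a,b}

FIRST(B) = ["a", "b"]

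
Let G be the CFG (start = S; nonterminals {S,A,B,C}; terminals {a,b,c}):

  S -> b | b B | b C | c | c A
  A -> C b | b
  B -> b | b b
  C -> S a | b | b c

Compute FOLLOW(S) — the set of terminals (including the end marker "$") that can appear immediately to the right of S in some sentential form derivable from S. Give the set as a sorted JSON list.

FIRST sets, iterate to fixpoint:
iter 1:
  A via A→b: +{b}
  B via B→b: +{b}
  C via C→b: +{b}
  S via S→b: +{b}
  S via S→c: +{c}
  S: {b,c}  A: {b}  B: {b}  C: {b}
iter 2:
  C via C→S a: +{c}
  S: {b,c}  A: {b}  B: {b}  C: {b,c}
iter 3:
  A via A→C b: +{c}
  S: {b,c}  A: {b,c}  B: {b}  C: {b,c}
iter 4: (no change)
  S: {b,c}  A: {b,c}  B: {b}  C: {b,c}

FOLLOW sets:
FOLLOW(S) := {$}
round 1:
  A→C b: FOLLOW(C) ⊇ FIRST(b) = {b}; new: +{b}
  C→S a: FOLLOW(S) ⊇ FIRST(a) = {a}; new: +{a}
  S→b B: FOLLOW(B) ⊇ FOLLOW(S) ⊇ {$,a}; new: +{$,a}
  S→b C: FOLLOW(C) ⊇ FOLLOW(S) ⊇ {$,a}; new: +{$,a}
  S→c A: FOLLOW(A) ⊇ FOLLOW(S) ⊇ {$,a}; new: +{$,a}
  S: {$,a}  A: {$,a}  B: {$,a}  C: {$,a,b}
round 2: done
  S: {$,a}  A: {$,a}  B: {$,a}  C: {$,a,b}

FOLLOW(S) = ["$", "a"]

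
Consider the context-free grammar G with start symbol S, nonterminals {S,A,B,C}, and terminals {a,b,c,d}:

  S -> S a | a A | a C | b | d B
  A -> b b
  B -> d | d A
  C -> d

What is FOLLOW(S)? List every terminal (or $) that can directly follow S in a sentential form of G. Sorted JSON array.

FIRST iteration:
iter 1:
  A via A→b b: +{b}
  B via B→d: +{d}
  C via C→d: +{d}
  S via S→a A: +{a}
  S via S→b: +{b}
  S via S→d B: +{d}
  S: {a,b,d}  A: {b}  B: {d}  C: {d}
iter 2: — fixpoint
  S: {a,b,d}  A: {b}  B: {d}  C: {d}

Compute FOLLOW by fixpoint:
FOLLOW(S) := {$}
[1]
  S→S a: FOLLOW(S) ⊇ FIRST(a) = {a}; new: +{a}
  S→a A: FOLLOW(A) ⊇ FOLLOW(S) ⊇ {$,a}; new: +{$,a}
  S→a C: FOLLOW(C) ⊇ FOLLOW(S) ⊇ {$,a}; new: +{$,a}
  S→d B: FOLLOW(B) ⊇ FOLLOW(S) ⊇ {$,a}; new: +{$,a}
  S: {$,a}  A: {$,a}  B: {$,a}  C: {$,a}
[2] (no change)
  S: {$,a}  A: {$,a}  B: {$,a}  C: {$,a}

FOLLOW(S) = ["$", "a"]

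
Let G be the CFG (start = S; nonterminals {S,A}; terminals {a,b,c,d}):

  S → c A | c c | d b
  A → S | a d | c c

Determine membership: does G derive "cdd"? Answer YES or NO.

CNF form of G:
  S -> T1 T3 | T2 A | T2 T2
  A -> T0 T1 | T1 T3 | T2 A | T2 T2
  T0 -> a
  T1 -> d
  T2 -> c
  T3 -> b

CYK table (by increasing span):
  [0..0]={T2}  "c"  orig:{}
  [1..1]={T1}  "d"  orig:{}
  [2..2]={T1}  "d"  orig:{}
  [0..1]=∅  "cd"
  [1..2]=∅  "dd"
  [0..2]=∅  "cdd"

S ∉ T[0,2] ⇒ NO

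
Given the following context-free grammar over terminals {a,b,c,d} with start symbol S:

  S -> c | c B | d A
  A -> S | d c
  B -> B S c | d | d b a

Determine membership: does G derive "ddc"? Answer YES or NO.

Convert to CNF:
  S -> T0 B | T1 A | c
  A -> T0 B | T1 A | T1 T0 | c
  B -> B X4 | T1 X5 | d
  T0 -> c
  T1 -> d
  T2 -> b
  T3 -> a
  X4 -> S T0
  X5 -> T2 T3

CYK table (by increasing span):
  T[0,0] 'd' = {B,T1}  orig:{B}
  T[1,1] 'd' = {B,T1}  orig:{B}
  T[2,2] 'c' = {A,S,T0}  orig:{A,S}
  T[0,1] 'dd' = ∅
  T[1,2] 'dc' = {A,S}
  T[0,2] 'ddc' = {A,S}

S ∈ T[0,2] ⇒ YES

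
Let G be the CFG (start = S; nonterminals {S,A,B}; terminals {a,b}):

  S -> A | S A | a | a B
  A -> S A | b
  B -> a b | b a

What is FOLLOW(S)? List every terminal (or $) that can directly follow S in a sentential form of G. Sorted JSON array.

FIRST sets, iterate to fixpoint:
iter 1:
  A via A→b: +{b}
  B via B→a b: +{a}
  B via B→b a: +{b}
  S via S→A: +{b}
  S via S→a: +{a}
  S: {a,b}  A: {b}  B: {a,b}
iter 2:
  A via A→S A: +{a}
  S: {a,b}  A: {a,b}  B: {a,b}
iter 3: (no change)
  S: {a,b}  A: {a,b}  B: {a,b}

FOLLOW iteration:
FOLLOW(S) := {$}
[1]
  A→S A: FOLLOW(S) ⊇ FIRST(A) = {a,b}; new: +{a,b}
  S→A: FOLLOW(A) ⊇ FOLLOW(S) ⊇ {$,a,b}; new: +{$,a,b}
  S→a B: FOLLOW(B) ⊇ FOLLOW(S) ⊇ {$,a,b}; new: +{$,a,b}
  FOLLOW[S]={$,a,b}  FOLLOW[A]={$,a,b}  FOLLOW[B]={$,a,b}
[2] — fixpoint
  FOLLOW[S]={$,a,b}  FOLLOW[A]={$,a,b}  FOLLOW[B]={$,a,b}

FOLLOW(S) = ["$", "a", "b"]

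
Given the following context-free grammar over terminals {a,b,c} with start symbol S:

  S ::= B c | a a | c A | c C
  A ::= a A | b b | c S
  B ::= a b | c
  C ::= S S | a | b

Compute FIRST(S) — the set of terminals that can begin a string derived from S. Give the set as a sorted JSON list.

FIRST sets, iterate to fixpoint:
iter 1:
  A via A→a A: +{a}
  A via A→b b: +{b}
  A via A→c S: +{c}
  B via B→a b: +{a}
  B via B→c: +{c}
  C via C→a: +{a}
  C via C→b: +{b}
  S via S→B c: +{a,c}
  S: {a,c}  A: {a,b,c}  B: {a,c}  C: {a,b}
iter 2:
  C via C→S S: +{c}
  S: {a,c}  A: {a,b,c}  B: {a,c}  C: {a,b,c}
iter 3: done
  S: {a,c}  A: {a,b,c}  B: {a,c}  C: {a,b,c}

FIRST(S) = ["a", "c"]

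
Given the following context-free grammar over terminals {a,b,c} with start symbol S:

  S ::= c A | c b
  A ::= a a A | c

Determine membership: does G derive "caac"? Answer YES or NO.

Convert to CNF:
  S -> T1 A | T1 T2
  A -> T0 X3 | c
  T0 -> a
  T1 -> c
  T2 -> b
  X3 -> T0 A

CYK fill:
  cell(0,0) c: {A,T1}  orig:{A}
  cell(1,1) a: {T0}  orig:{}
  cell(2,2) a: {T0}  orig:{}
  cell(3,3) c: {A,T1}  orig:{A}
  cell(0,1) ca: ∅
  cell(1,2) aa: ∅
  cell(2,3) ac: {X3}  orig:{}
  cell(0,2) caa: ∅
  cell(1,3) aac: {A}
  cell(0,3) caac: {S}

S ∈ T[0,3] ⇒ YES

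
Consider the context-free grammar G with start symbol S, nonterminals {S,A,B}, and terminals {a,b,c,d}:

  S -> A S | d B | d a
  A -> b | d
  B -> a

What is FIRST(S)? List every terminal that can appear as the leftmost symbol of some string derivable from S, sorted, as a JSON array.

FIRST iteration:
[1]
  A via A→b: +{b}
  A via A→d: +{d}
  B via B→a: +{a}
  S via S→A S: +{b,d}
  FIRST(S)={b,d}  FIRST(A)={b,d}  FIRST(B)={a}
[2] — fixpoint
  FIRST(S)={b,d}  FIRST(A)={b,d}  FIRST(B)={a}

FIRST(S) = ["b", "d"]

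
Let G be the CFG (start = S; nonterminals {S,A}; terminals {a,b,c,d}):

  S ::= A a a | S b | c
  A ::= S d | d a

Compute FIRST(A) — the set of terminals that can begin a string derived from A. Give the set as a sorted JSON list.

Compute FIRST by fixpoint:
round 1:
  A via A→d a: +{d}
  S via S→A a a: +{d}
  S via S→c: +{c}
  S: {c,d}  A: {d}
round 2:
  A via A→S d: +{c}
  S: {c,d}  A: {c,d}
round 3: (stable)
  S: {c,d}  A: {c,d}

FIRST(A) = ["c", "d"]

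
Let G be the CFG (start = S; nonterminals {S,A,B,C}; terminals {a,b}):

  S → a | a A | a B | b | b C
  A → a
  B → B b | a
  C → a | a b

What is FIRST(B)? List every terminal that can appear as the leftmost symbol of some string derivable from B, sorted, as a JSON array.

FIRST iteration:
iter 1:
  A via A→a: +{a}
  B via B→a: +{a}
  C via C→a: +{a}
  S via S→a: +{a}
  S via S→b: +{b}
  S: {a,b}  A: {a}  B: {a}  C: {a}
iter 2: — fixpoint
  S: {a,b}  A: {a}  B: {a}  C: {a}

FIRST(B) = ["a"]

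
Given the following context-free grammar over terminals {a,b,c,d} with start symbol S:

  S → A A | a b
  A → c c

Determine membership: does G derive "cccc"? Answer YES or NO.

CNF form of G:
  S -> A A | T1 T2
  A -> T0 T0
  T0 -> c
  T1 -> a
  T2 -> b

Fill CYK table bottom-up:
  cell(0,0) c: {T0}  orig:{}
  cell(1,1) c: {T0}  orig:{}
  cell(2,2) c: {T0}  orig:{}
  cell(3,3) c: {T0}  orig:{}
  cell(0,1) cc: {A}
  cell(1,2) cc: {A}
  cell(2,3) cc: {A}
  cell(0,2) ccc: ∅
  cell(1,3) ccc: ∅
  cell(0,3) cccc: {S}

S ∈ T[0,3] ⇒ YES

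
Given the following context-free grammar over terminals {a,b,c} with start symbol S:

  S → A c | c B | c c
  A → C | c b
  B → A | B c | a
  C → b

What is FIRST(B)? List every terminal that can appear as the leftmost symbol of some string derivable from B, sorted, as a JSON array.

FIRST sets, iterate to fixpoint:
round 1:
  A via A→c b: +{c}
  B via B→A: +{c}
  B via B→a: +{a}
  C via C→b: +{b}
  S via S→A c: +{c}
  FIRST(S)={c}  FIRST(A)={c}  FIRST(B)={a,c}  FIRST(C)={b}
round 2:
  A via A→C: +{b}
  B via B→A: +{b}
  S via S→A c: +{b}
  FIRST(S)={b,c}  FIRST(A)={b,c}  FIRST(B)={a,b,c}  FIRST(C)={b}
round 3: — fixpoint
  FIRST(S)={b,c}  FIRST(A)={b,c}  FIRST(B)={a,b,c}  FIRST(C)={b}

FIRST(B) = ["a", "b", "c"]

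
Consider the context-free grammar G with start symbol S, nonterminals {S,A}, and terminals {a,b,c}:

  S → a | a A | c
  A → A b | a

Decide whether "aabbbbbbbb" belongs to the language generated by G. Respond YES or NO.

Convert to CNF:
  S -> T1 A | a | c
  A -> A T0 | a
  T0 -> b
  T1 -> a

CYK fill:
  [0..0]={A,S,T1}  "a"  orig:{A,S}
  [1..1]={A,S,T1}  "a"  orig:{A,S}
  [2..2]={T0}  "b"  orig:{}
  [3..3]={T0}  "b"  orig:{}
  [4..4]={T0}  "b"  orig:{}
  [5..5]={T0}  "b"  orig:{}
  [6..6]={T0}  "b"  orig:{}
  [7..7]={T0}  "b"  orig:{}
  [8..8]={T0}  "b"  orig:{}
  [9..9]={T0}  "b"  orig:{}
  [0..1]={S}  "aa"
  [1..2]={A}  "ab"
  [2..3]=∅  "bb"
  [3..4]=∅  "bb"
  [4..5]=∅  "bb"
  [5..6]=∅  "bb"
  [6..7]=∅  "bb"
  [7..8]=∅  "bb"
  [8..9]=∅  "bb"
  [0..2]={S}  "aab"
  [1..3]={A}  "abb"
  [2..4]=∅  "bbb"
  [3..5]=∅  "bbb"
  [4..6]=∅  "bbb"
  [5..7]=∅  "bbb"
  [6..8]=∅  "bbb"
  [7..9]=∅  "bbb"
  [0..3]={S}  "aabb"
  [1..4]={A}  "abbb"
  [2..5]=∅  "bbbb"
  [3..6]=∅  "bbbb"
  [4..7]=∅  "bbbb"
  [5..8]=∅  "bbbb"
  [6..9]=∅  "bbbb"
  [0..4]={S}  "aabbb"
  [1..5]={A}  "abbbb"
  [2..6]=∅  "bbbbb"
  [3..7]=∅  "bbbbb"
  [4..8]=∅  "bbbbb"
  [5..9]=∅  "bbbbb"
  [0..5]={S}  "aabbbb"
  [1..6]={A}  "abbbbb"
  [2..7]=∅  "bbbbbb"
  [3..8]=∅  "bbbbbb"
  [4..9]=∅  "bbbbbb"
  [0..6]={S}  "aabbbbb"
  [1..7]={A}  "abbbbbb"
  [2..8]=∅  "bbbbbbb"
  [3..9]=∅  "bbbbbbb"
  [0..7]={S}  "aabbbbbb"
  [1..8]={A}  "abbbbbbb"
  [2..9]=∅  "bbbbbbbb"
  [0..8]={S}  "aabbbbbbb"
  [1..9]={A}  "abbbbbbbb"
  [0..9]={S}  "aabbbbbbbb"

S ∈ T[0,9] ⇒ YES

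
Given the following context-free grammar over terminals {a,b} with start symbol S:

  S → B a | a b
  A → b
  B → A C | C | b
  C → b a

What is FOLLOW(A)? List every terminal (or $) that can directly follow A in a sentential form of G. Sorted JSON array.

FIRST sets, iterate to fixpoint:
pass 1:
  A via A→b: +{b}
  B via B→A C: +{b}
  C via C→b a: +{b}
  S via S→B a: +{b}
  S via S→a b: +{a}
  FIRST[S]={a,b}  FIRST[A]={b}  FIRST[B]={b}  FIRST[C]={b}
pass 2: done
  FIRST[S]={a,b}  FIRST[A]={b}  FIRST[B]={b}  FIRST[C]={b}

FOLLOW sets:
FOLLOW(S) := {$}
iter 1:
  B→A C: FOLLOW(A) ⊇ FIRST(C) = {b}; new: +{b}
  S→B a: FOLLOW(B) ⊇ FIRST(a) = {a}; new: +{a}
  FOLLOW[S]={$}  FOLLOW[A]={b}  FOLLOW[B]={a}  FOLLOW[C]={}
iter 2:
  B→A C: FOLLOW(C) ⊇ FOLLOW(B) ⊇ {a}; new: +{a}
  FOLLOW[S]={$}  FOLLOW[A]={b}  FOLLOW[B]={a}  FOLLOW[C]={a}
iter 3: done
  FOLLOW[S]={$}  FOLLOW[A]={b}  FOLLOW[B]={a}  FOLLOW[C]={a}

FOLLOW(A) = ["b"]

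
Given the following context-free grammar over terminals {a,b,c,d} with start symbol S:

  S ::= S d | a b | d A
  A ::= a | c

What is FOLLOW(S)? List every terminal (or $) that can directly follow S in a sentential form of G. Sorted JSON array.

FIRST sets, iterate to fixpoint:
round 1:
  A via A→a: +{a}
  A via A→c: +{c}
  S via S→a b: +{a}
  S via S→d A: +{d}
  S: {a,d}  A: {a,c}
round 2: (stable)
  S: {a,d}  A: {a,c}

Compute FOLLOW by fixpoint:
initialize: $ ∈ FOLLOW(S)
round 1:
  S→S d: FOLLOW(S) ⊇ FIRST(d) = {d}; new: +{d}
  S→d A: FOLLOW(A) ⊇ FOLLOW(S) ⊇ {$,d}; new: +{$,d}
  FOLLOW(S)={$,d}  FOLLOW(A)={$,d}
round 2: (no change)
  FOLLOW(S)={$,d}  FOLLOW(A)={$,d}

FOLLOW(S) = ["$", "d"]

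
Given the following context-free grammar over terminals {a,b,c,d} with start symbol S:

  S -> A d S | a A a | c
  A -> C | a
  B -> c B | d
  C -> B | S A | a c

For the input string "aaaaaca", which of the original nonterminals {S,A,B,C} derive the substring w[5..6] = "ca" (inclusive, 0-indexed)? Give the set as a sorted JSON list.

CNF form of G:
  S -> A X3 | T0 X4 | c
  A -> S A | T0 T1 | T1 B | a | d
  B -> T1 B | d
  C -> S A | T0 T1 | T1 B | d
  T0 -> a
  T1 -> c
  T2 -> d
  X3 -> T2 S
  X4 -> A T0

CYK fill — only the sub-triangle for w[5..6]:
  cell(5,5) c: {S,T1}  orig:{S}
  cell(6,6) a: {A,T0}  orig:{A}
  cell(5,6) ca: {A,C}

Original NTs in T[5,6] deriving "ca": ["A", "C"]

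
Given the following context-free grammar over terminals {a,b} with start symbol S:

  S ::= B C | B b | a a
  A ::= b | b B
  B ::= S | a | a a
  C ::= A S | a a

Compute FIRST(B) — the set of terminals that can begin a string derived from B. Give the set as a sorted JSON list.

FIRST iteration:
[1]
  A via A→b: +{b}
  B via B→a: +{a}
  C via C→A S: +{b}
  C via C→a a: +{a}
  S via S→B C: +{a}
  S: {a}  A: {b}  B: {a}  C: {a,b}
[2] — fixpoint
  S: {a}  A: {b}  B: {a}  C: {a,b}

FIRST(B) = ["a"]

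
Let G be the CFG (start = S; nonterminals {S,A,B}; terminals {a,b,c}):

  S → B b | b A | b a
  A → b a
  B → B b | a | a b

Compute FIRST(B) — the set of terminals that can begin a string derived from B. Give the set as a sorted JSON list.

FIRST sets, iterate to fixpoint:
[1]
  A via A→b a: +{b}
  B via B→a: +{a}
  S via S→B b: +{a}
  S via S→b A: +{b}
  S: {a,b}  A: {b}  B: {a}
[2] (no change)
  S: {a,b}  A: {b}  B: {a}

FIRST(B) = ["a"]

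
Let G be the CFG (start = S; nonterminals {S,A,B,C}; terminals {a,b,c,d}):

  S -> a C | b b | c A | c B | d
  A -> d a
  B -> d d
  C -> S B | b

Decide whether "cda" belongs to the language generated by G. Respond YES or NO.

Convert to CNF:
  S -> T1 C | T2 T2 | T3 A | T3 B | d
  A -> T0 T1
  B -> T0 T0
  C -> S B | b
  T0 -> d
  T1 -> a
  T2 -> b
  T3 -> c

Fill CYK table bottom-up:
  cell(0,0) c: {T3}  orig:{}
  cell(1,1) d: {S,T0}  orig:{S}
  cell(2,2) a: {T1}  orig:{}
  cell(0,1) cd: ∅
  cell(1,2) da: {A}
  cell(0,2) cda: {S}

S ∈ T[0,2] ⇒ YES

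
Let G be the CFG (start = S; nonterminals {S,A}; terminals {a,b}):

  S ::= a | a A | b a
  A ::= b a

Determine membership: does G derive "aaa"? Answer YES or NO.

CNF form of G:
  S -> T0 T1 | T1 A | a
  A -> T0 T1
  T0 -> b
  T1 -> a

CYK fill:
  T[0,0] 'a' = {S,T1}  orig:{S}
  T[1,1] 'a' = {S,T1}  orig:{S}
  T[2,2] 'a' = {S,T1}  orig:{S}
  T[0,1] 'aa' = ∅
  T[1,2] 'aa' = ∅
  T[0,2] 'aaa' = ∅

S ∉ T[0,2] ⇒ NO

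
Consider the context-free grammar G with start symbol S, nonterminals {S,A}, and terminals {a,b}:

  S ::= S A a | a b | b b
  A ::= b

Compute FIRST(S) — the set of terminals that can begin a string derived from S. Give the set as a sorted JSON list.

FIRST iteration:
pass 1:
  A via A→b: +{b}
  S via S→a b: +{a}
  S via S→b b: +{b}
  FIRST(S)={a,b}  FIRST(A)={b}
pass 2: (stable)
  FIRST(S)={a,b}  FIRST(A)={b}

FIRST(S) = ["a", "b"]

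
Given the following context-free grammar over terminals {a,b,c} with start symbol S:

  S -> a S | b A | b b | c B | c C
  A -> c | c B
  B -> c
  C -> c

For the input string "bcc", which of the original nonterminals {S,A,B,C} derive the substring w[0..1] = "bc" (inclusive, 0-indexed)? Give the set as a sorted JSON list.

CNF form of G:
  S -> T0 B | T0 C | T1 S | T2 A | T2 T2
  A -> T0 B | c
  B -> c
  C -> c
  T0 -> c
  T1 -> a
  T2 -> b

CYK fill — only the sub-triangle for w[0..1]:
  T[0,0] 'b' = {T2}  orig:{}
  T[1,1] 'c' = {A,B,C,T0}  orig:{A,B,C}
  T[0,1] 'bc' = {S}

Original NTs in T[0,1] deriving "bc": ["S"]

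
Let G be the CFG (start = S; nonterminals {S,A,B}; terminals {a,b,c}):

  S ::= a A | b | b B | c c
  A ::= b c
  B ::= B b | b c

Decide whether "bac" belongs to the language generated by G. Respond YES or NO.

CNF form of G:
  S -> T0 B | T1 T1 | T2 A | b
  A -> T0 T1
  B -> B T0 | T0 T1
  T0 -> b
  T1 -> c
  T2 -> a

CYK fill:
  [0..0]={S,T0}  "b"  orig:{S}
  [1..1]={T2}  "a"  orig:{}
  [2..2]={T1}  "c"  orig:{}
  [0..1]=∅  "ba"
  [1..2]=∅  "ac"
  [0..2]=∅  "bac"

S ∉ T[0,2] ⇒ NO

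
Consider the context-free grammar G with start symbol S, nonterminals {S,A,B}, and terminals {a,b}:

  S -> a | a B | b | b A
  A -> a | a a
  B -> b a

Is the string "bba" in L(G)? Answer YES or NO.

Convert to CNF:
  S -> T0 B | T1 A | a | b
  A -> T0 T0 | a
  B -> T1 T0
  T0 -> a
  T1 -> b

CYK fill:
  T[0,0] 'b' = {S,T1}  orig:{S}
  T[1,1] 'b' = {S,T1}  orig:{S}
  T[2,2] 'a' = {A,S,T0}  orig:{A,S}
  T[0,1] 'bb' = ∅
  T[1,2] 'ba' = {B,S}
  T[0,2] 'bba' = ∅

S ∉ T[0,2] ⇒ NO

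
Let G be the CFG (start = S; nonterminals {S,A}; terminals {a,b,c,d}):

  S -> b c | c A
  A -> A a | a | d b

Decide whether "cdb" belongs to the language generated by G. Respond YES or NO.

CNF form of G:
  S -> T2 T3 | T3 A
  A -> A T0 | T1 T2 | a
  T0 -> a
  T1 -> d
  T2 -> b
  T3 -> c

CYK fill:
  [0..0]={T3}  "c"  orig:{}
  [1..1]={T1}  "d"  orig:{}
  [2..2]={T2}  "b"  orig:{}
  [0..1]=∅  "cd"
  [1..2]={A}  "db"
  [0..2]={S}  "cdb"

S ∈ T[0,2] ⇒ YES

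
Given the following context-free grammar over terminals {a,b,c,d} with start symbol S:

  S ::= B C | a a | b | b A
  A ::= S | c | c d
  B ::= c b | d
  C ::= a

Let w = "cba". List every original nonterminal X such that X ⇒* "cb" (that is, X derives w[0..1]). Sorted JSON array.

Convert to CNF:
  S -> B C | T0 T0 | T1 A | b
  A -> B C | T0 T0 | T1 A | T2 T3 | b | c
  B -> T2 T1 | d
  C -> a
  T0 -> a
  T1 -> b
  T2 -> c
  T3 -> d

CYK table (by increasing span) (cells [i..j] with 0 ≤ i ≤ j ≤ 1 only):
  [0..0]={A,T2}  "c"  orig:{A}
  [1..1]={A,S,T1}  "b"  orig:{A,S}
  [0..1]={B}  "cb"

Original NTs in T[0,1] deriving "cb": ["B"]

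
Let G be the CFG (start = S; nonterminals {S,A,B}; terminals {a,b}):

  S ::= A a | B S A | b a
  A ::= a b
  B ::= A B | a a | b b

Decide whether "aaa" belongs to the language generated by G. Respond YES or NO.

CNF form of G:
  S -> A T0 | B X2 | T1 T0
  A -> T0 T1
  B -> A B | T0 T0 | T1 T1
  T0 -> a
  T1 -> b
  X2 -> S A

Fill CYK table bottom-up:
  cell(0,0) a: {T0}  orig:{}
  cell(1,1) a: {T0}  orig:{}
  cell(2,2) a: {T0}  orig:{}
  cell(0,1) aa: {B}
  cell(1,2) aa: {B}
  cell(0,2) aaa: ∅

S ∉ T[0,2] ⇒ NO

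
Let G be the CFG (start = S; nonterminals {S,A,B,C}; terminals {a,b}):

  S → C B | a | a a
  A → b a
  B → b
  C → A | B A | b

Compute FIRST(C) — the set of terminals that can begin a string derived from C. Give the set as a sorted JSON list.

FIRST iteration:
iter 1:
  A via A→b a: +{b}
  B via B→b: +{b}
  C via C→A: +{b}
  S via S→C B: +{b}
  S via S→a: +{a}
  S: {a,b}  A: {b}  B: {b}  C: {b}
iter 2: done
  S: {a,b}  A: {b}  B: {b}  C: {b}

FIRST(C) = ["b"]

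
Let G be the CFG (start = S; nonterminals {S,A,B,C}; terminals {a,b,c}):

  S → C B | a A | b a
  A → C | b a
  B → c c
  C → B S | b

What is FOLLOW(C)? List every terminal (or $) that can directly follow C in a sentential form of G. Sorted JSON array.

FIRST iteration:
round 1:
  A via A→b a: +{b}
  B via B→c c: +{c}
  C via C→B S: +{c}
  C via C→b: +{b}
  S via S→C B: +{b,c}
  S via S→a A: +{a}
  FIRST(S)={a,b,c}  FIRST(A)={b}  FIRST(B)={c}  FIRST(C)={b,c}
round 2:
  A via A→C: +{c}
  FIRST(S)={a,b,c}  FIRST(A)={b,c}  FIRST(B)={c}  FIRST(C)={b,c}
round 3: (no change)
  FIRST(S)={a,b,c}  FIRST(A)={b,c}  FIRST(B)={c}  FIRST(C)={b,c}

FOLLOW iteration:
seed FOLLOW(S) with $
round 1:
  C→B S: FOLLOW(B) ⊇ FIRST(S) = {a,b,c}; new: +{a,b,c}
  S→C B: FOLLOW(C) ⊇ FIRST(B) = {c}; new: +{c}
  S→C B: FOLLOW(B) ⊇ FOLLOW(S) ⊇ {$}; new: +{$}
  S→a A: FOLLOW(A) ⊇ FOLLOW(S) ⊇ {$}; new: +{$}
  S: {$}  A: {$}  B: {$,a,b,c}  C: {c}
round 2:
  A→C: FOLLOW(C) ⊇ FOLLOW(A) ⊇ {$}; new: +{$}
  C→B S: FOLLOW(S) ⊇ FOLLOW(C) ⊇ {$,c}; new: +{c}
  S→a A: FOLLOW(A) ⊇ FOLLOW(S) ⊇ {$,c}; new: +{c}
  S: {$,c}  A: {$,c}  B: {$,a,b,c}  C: {$,c}
round 3: (no change)
  S: {$,c}  A: {$,c}  B: {$,a,b,c}  C: {$,c}

FOLLOW(C) = ["$", "c"]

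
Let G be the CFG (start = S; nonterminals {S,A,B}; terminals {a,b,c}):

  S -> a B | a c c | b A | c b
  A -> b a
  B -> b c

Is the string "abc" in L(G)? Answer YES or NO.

Convert to CNF:
  S -> T0 A | T1 B | T1 X3 | T2 T0
  A -> T0 T1
  B -> T0 T2
  T0 -> b
  T1 -> a
  T2 -> c
  X3 -> T2 T2

CYK table (by increasing span):
  T[0,0] 'a' = {T1}  orig:{}
  T[1,1] 'b' = {T0}  orig:{}
  T[2,2] 'c' = {T2}  orig:{}
  T[0,1] 'ab' = ∅
  T[1,2] 'bc' = {B}
  T[0,2] 'abc' = {S}

S ∈ T[0,2] ⇒ YES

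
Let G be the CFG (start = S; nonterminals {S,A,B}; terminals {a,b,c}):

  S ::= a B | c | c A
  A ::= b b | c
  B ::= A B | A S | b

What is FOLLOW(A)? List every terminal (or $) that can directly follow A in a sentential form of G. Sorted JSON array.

FIRST sets, iterate to fixpoint:
pass 1:
  A via A→b b: +{b}
  A via A→c: +{c}
  B via B→A B: +{b,c}
  S via S→a B: +{a}
  S via S→c: +{c}
  FIRST[S]={a,c}  FIRST[A]={b,c}  FIRST[B]={b,c}
pass 2: (no change)
  FIRST[S]={a,c}  FIRST[A]={b,c}  FIRST[B]={b,c}

Compute FOLLOW by fixpoint:
seed FOLLOW(S) with $
round 1:
  B→A B: FOLLOW(A) ⊇ FIRST(B) = {b,c}; new: +{b,c}
  B→A S: FOLLOW(A) ⊇ FIRST(S) = {a,c}; new: +{a}
  S→a B: FOLLOW(B) ⊇ FOLLOW(S) ⊇ {$}; new: +{$}
  S→c A: FOLLOW(A) ⊇ FOLLOW(S) ⊇ {$}; new: +{$}
  S: {$}  A: {$,a,b,c}  B: {$}
round 2: (stable)
  S: {$}  A: {$,a,b,c}  B: {$}

FOLLOW(A) = ["$", "a", "b", "c"]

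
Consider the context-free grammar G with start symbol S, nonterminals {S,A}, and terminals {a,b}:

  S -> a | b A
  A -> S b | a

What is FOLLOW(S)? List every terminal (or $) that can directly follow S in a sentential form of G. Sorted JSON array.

FIRST sets, iterate to fixpoint:
round 1:
  A via A→a: +{a}
  S via S→a: +{a}
  S via S→b A: +{b}
  S: {a,b}  A: {a}
round 2:
  A via A→S b: +{b}
  S: {a,b}  A: {a,b}
round 3: done
  S: {a,b}  A: {a,b}

FOLLOW iteration:
initialize: $ ∈ FOLLOW(S)
[1]
  A→S b: FOLLOW(S) ⊇ FIRST(b) = {b}; new: +{b}
  S→b A: FOLLOW(A) ⊇ FOLLOW(S) ⊇ {$,b}; new: +{$,b}
  FOLLOW(S)={$,b}  FOLLOW(A)={$,b}
[2] — fixpoint
  FOLLOW(S)={$,b}  FOLLOW(A)={$,b}

FOLLOW(S) = ["$", "b"]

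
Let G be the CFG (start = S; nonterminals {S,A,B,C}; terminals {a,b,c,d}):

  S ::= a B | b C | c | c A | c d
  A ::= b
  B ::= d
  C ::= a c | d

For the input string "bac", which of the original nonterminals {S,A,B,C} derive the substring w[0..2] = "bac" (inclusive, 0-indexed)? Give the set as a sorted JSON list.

CNF form of G:
  S -> T0 B | T1 A | T1 T3 | T2 C | c
  A -> b
  B -> d
  C -> T0 T1 | d
  T0 -> a
  T1 -> c
  T2 -> b
  T3 -> d

CYK table (by increasing span) (cells [i..j] with 0 ≤ i ≤ j ≤ 2 only):
  [0..0]={A,T2}  "b"  orig:{A}
  [1..1]={T0}  "a"  orig:{}
  [2..2]={S,T1}  "c"  orig:{S}
  [0..1]=∅  "ba"
  [1..2]={C}  "ac"
  [0..2]={S}  "bac"

Original NTs in T[0,2] deriving "bac": ["S"]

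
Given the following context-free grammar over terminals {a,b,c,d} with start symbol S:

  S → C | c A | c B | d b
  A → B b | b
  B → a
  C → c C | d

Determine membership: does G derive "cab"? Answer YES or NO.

CNF form of G:
  S -> T1 A | T1 B | T1 C | T2 T0 | d
  A -> B T0 | b
  B -> a
  C -> T1 C | d
  T0 -> b
  T1 -> c
  T2 -> d

Fill CYK table bottom-up:
  [0..0]={T1}  "c"  orig:{}
  [1..1]={B}  "a"
  [2..2]={A,T0}  "b"  orig:{A}
  [0..1]={S}  "ca"
  [1..2]={A}  "ab"
  [0..2]={S}  "cab"

S ∈ T[0,2] ⇒ YES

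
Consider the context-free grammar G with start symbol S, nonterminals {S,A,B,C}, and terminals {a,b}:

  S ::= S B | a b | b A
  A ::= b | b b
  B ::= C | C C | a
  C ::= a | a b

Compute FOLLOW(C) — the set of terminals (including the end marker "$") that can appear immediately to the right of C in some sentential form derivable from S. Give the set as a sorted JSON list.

FIRST sets, iterate to fixpoint:
round 1:
  A via A→b: +{b}
  B via B→a: +{a}
  C via C→a: +{a}
  S via S→a b: +{a}
  S via S→b A: +{b}
  FIRST[S]={a,b}  FIRST[A]={b}  FIRST[B]={a}  FIRST[C]={a}
round 2: done
  FIRST[S]={a,b}  FIRST[A]={b}  FIRST[B]={a}  FIRST[C]={a}

Compute FOLLOW by fixpoint:
FOLLOW(S) := {$}
[1]
  B→C C: FOLLOW(C) ⊇ FIRST(C) = {a}; new: +{a}
  S→S B: FOLLOW(S) ⊇ FIRST(B) = {a}; new: +{a}
  S→S B: FOLLOW(B) ⊇ FOLLOW(S) ⊇ {$,a}; new: +{$,a}
  S→b A: FOLLOW(A) ⊇ FOLLOW(S) ⊇ {$,a}; new: +{$,a}
  FOLLOW(S)={$,a}  FOLLOW(A)={$,a}  FOLLOW(B)={$,a}  FOLLOW(C)={a}
[2]
  B→C: FOLLOW(C) ⊇ FOLLOW(B) ⊇ {$,a}; new: +{$}
  FOLLOW(S)={$,a}  FOLLOW(A)={$,a}  FOLLOW(B)={$,a}  FOLLOW(C)={$,a}
[3] (no change)
  FOLLOW(S)={$,a}  FOLLOW(A)={$,a}  FOLLOW(B)={$,a}  FOLLOW(C)={$,a}

FOLLOW(C) = ["$", "a"]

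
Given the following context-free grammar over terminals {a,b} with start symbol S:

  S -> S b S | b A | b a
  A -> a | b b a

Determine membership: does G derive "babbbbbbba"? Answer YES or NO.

CNF form of G:
  S -> S X3 | T0 A | T0 T1
  A -> T0 X2 | a
  T0 -> b
  T1 -> a
  X2 -> T0 T1
  X3 -> T0 S

CYK table (by increasing span):
  [0..0]={T0}  "b"  orig:{}
  [1..1]={A,T1}  "a"  orig:{A}
  [2..2]={T0}  "b"  orig:{}
  [3..3]={T0}  "b"  orig:{}
  [4..4]={T0}  "b"  orig:{}
  [5..5]={T0}  "b"  orig:{}
  [6..6]={T0}  "b"  orig:{}
  [7..7]={T0}  "b"  orig:{}
  [8..8]={T0}  "b"  orig:{}
  [9..9]={A,T1}  "a"  orig:{A}
  [0..1]={S,X2}  "ba"  orig:{S}
  [1..2]=∅  "ab"
  [2..3]=∅  "bb"
  [3..4]=∅  "bb"
  [4..5]=∅  "bb"
  [5..6]=∅  "bb"
  [6..7]=∅  "bb"
  [7..8]=∅  "bb"
  [8..9]={S,X2}  "ba"  orig:{S}
  [0..2]=∅  "bab"
  [1..3]=∅  "abb"
  [2..4]=∅  "bbb"
  [3..5]=∅  "bbb"
  [4..6]=∅  "bbb"
  [5..7]=∅  "bbb"
  [6..8]=∅  "bbb"
  [7..9]={A,X3}  "bba"  orig:{A}
  [0..3]=∅  "babb"
  [1..4]=∅  "abbb"
  [2..5]=∅  "bbbb"
  [3..6]=∅  "bbbb"
  [4..7]=∅  "bbbb"
  [5..8]=∅  "bbbb"
  [6..9]={S}  "bbba"
  [0..4]=∅  "babbb"
  [1..5]=∅  "abbbb"
  [2..6]=∅  "bbbbb"
  [3..7]=∅  "bbbbb"
  [4..8]=∅  "bbbbb"
  [5..9]={X3}  "bbbba"  orig:{}
  [0..5]=∅  "babbbb"
  [1..6]=∅  "abbbbb"
  [2..7]=∅  "bbbbbb"
  [3..8]=∅  "bbbbbb"
  [4..9]=∅  "bbbbba"
  [0..6]=∅  "babbbbb"
  [1..7]=∅  "abbbbbb"
  [2..8]=∅  "bbbbbbb"
  [3..9]=∅  "bbbbbba"
  [0..7]=∅  "babbbbbb"
  [1..8]=∅  "abbbbbbb"
  [2..9]=∅  "bbbbbbba"
  [0..8]=∅  "babbbbbbb"
  [1..9]=∅  "abbbbbbba"
  [0..9]=∅  "babbbbbbba"

S ∉ T[0,9] ⇒ NO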